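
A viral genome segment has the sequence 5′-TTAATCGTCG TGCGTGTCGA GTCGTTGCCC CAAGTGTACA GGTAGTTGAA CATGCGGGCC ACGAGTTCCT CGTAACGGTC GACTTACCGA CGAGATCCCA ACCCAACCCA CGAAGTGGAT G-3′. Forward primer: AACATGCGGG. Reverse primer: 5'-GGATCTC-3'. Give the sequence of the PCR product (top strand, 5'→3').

5'-AACATGCGGGCCACGAGTTCCTCGTAACGGTCGACTTACCGACGAGATCC-3'

Forward primer AACATGCGGG is found on the top strand at positions 49–58.
Taking the reverse complement of GGATCTC gives GAGATCC, found at positions 92–98 on the template; the primer anneals here to the top strand with its 3' end pointing upstream.
The product is the template from position 49 through 98 (50 bp).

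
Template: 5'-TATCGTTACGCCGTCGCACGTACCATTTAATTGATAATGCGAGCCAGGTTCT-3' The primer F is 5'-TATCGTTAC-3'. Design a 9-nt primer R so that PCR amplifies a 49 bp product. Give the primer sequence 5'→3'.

The forward primer binds at positions 1–9, so a 49 bp product ends at position 1 + 49 − 1 = 49.
The reverse primer anneals to the top strand over positions 41–49, i.e. to GAGCCAGGT.
Its sequence written 5'→3' is the reverse complement: ACCTGGCTC.

5'-ACCTGGCTC-3'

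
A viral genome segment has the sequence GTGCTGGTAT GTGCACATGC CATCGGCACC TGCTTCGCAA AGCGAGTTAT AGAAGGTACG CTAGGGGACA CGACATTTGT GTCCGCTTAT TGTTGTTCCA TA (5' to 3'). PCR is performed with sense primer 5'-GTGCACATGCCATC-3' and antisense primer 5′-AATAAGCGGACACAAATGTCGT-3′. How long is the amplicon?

81 bp

The forward primer matches the template at positions 11–24.
The reverse primer's reverse complement is ACGACATTTGTGTCCGCTTATT, which matches the template at positions 70–91.
Product length = (reverse-primer end) − (forward-primer start) + 1 = 91 − 11 + 1 = 81 bp.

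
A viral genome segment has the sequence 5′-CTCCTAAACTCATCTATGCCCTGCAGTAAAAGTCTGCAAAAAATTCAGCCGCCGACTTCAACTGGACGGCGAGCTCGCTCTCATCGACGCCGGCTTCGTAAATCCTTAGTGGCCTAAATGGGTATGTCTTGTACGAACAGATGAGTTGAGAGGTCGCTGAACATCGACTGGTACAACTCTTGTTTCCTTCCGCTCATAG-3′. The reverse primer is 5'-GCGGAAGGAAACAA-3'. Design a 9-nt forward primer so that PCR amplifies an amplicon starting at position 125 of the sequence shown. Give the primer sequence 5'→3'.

The reverse primer's reverse complement TTGTTTCCTTCCGC matches the template at positions 180–193; the product starts at position 125.
The forward primer is identical to the top strand over positions 125–133: TGTCTTGTA.

5'-TGTCTTGTA-3'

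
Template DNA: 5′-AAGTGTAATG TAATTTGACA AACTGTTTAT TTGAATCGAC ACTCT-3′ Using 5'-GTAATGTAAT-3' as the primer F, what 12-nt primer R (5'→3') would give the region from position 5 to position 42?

5'-GTGTCGATTCAA-3'

The product's 3' end on the top strand is position 42.
The reverse primer anneals to the top strand over positions 31–42, i.e. to TTGAATCGACAC.
Its sequence written 5'→3' is the reverse complement: GTGTCGATTCAA.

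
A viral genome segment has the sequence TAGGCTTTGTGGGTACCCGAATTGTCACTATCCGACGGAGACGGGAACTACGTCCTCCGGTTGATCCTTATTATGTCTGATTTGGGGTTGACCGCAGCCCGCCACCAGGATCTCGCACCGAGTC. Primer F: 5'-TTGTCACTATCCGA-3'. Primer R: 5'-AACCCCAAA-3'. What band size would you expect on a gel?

Forward primer TTGTCACTATCCGA is found on the top strand at positions 22–35.
The reverse primer's reverse complement is TTTGGGGTT, which matches the template at positions 81–89.
The product runs from position 22 to position 89, so its length is 89 − 22 + 1 = 68 bp.

68 bp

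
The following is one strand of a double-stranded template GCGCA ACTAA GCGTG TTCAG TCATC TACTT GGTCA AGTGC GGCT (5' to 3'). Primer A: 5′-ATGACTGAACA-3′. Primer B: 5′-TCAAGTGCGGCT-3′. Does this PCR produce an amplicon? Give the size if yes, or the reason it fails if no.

No product — the primers' 3' ends point away from each other.

Primer A (ATGACTGAACA) has reverse complement TGTTCAGTCAT, which matches the top strand at positions 14–24; primer A anneals to the top strand there with its 3' end pointing upstream toward position 14.
Primer B (TCAAGTGCGGCT) matches the top strand directly at positions 33–44; it anneals to the bottom strand with its 3' end pointing downstream toward position 44.
The 3' ends diverge (primer A extends toward position 1, primer B toward position 44), so the primers never converge on a shared product.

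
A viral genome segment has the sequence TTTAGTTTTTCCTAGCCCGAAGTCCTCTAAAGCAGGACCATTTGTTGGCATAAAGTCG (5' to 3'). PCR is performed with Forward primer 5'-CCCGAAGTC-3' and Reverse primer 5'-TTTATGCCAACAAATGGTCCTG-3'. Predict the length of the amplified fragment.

39 bp

Scanning the template, CCCGAAGTC occurs at positions 16–24; this primer anneals to the bottom strand there with its 3' end pointing downstream.
Reverse complement of the reverse primer: CAGGACCATTTGTTGGCATAAA. This occurs on the top strand at positions 33–54.
Product length = (reverse-primer end) − (forward-primer start) + 1 = 54 − 16 + 1 = 39 bp.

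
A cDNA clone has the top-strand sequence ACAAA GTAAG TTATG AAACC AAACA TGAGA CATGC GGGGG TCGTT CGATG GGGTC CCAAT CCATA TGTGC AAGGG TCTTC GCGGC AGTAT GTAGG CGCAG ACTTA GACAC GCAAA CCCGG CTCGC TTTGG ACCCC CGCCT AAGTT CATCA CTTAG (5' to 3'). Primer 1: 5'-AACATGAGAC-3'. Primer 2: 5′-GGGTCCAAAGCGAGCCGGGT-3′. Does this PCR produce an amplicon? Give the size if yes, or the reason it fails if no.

Yes — a 113 bp product.

Primer 1 (AACATGAGAC) matches the top strand at positions 22–31; it acts as a forward primer.
Primer 2's reverse complement is ACCCGGCTCGCTTTGGACCC, matching the top strand at positions 115–134; it acts as a reverse primer.
The 3' ends face each other across positions 22–134, giving a 113 bp product.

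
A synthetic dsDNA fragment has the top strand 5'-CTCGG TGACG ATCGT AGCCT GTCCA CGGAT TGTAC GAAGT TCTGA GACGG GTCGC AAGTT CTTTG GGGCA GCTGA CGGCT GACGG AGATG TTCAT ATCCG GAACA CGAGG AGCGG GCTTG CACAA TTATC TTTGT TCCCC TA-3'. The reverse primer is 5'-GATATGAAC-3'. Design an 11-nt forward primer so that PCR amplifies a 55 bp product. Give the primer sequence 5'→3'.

5'-GAGACGGGTCG-3'

The reverse primer's reverse complement GTTCATATC matches the template at positions 90–98, so the product ends at position 98.
A 55 bp product then starts at position 98 − 55 + 1 = 44.
The forward primer is identical to the top strand there: GAGACGGGTCG.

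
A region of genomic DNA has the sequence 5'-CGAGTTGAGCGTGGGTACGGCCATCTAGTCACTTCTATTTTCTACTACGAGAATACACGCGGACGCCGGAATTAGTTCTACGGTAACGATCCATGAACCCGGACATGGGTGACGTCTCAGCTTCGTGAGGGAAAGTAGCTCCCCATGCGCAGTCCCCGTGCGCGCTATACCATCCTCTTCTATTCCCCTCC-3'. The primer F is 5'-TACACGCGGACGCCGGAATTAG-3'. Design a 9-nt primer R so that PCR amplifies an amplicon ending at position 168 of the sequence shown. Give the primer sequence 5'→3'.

The forward primer binds at positions 54–75; the product's 3' end on the top strand is position 168.
The reverse primer anneals to the top strand over positions 160–168, i.e. to GCGCGCTAT.
Its sequence written 5'→3' is the reverse complement: ATAGCGCGC.

5'-ATAGCGCGC-3'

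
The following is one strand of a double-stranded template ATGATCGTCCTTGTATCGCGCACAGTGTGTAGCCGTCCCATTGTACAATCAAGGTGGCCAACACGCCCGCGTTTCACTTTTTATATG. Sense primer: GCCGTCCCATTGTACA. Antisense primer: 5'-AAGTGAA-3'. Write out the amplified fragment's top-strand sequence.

The forward primer matches the template at positions 32–47.
Taking the reverse complement of AAGTGAA gives TTCACTT, found at positions 73–79 on the template; the primer anneals here to the top strand with its 3' end pointing upstream.
The product is the template from position 32 through 79 (48 bp).

5'-GCCGTCCCATTGTACAATCAAGGTGGCCAACACGCCCGCGTTTCACTT-3'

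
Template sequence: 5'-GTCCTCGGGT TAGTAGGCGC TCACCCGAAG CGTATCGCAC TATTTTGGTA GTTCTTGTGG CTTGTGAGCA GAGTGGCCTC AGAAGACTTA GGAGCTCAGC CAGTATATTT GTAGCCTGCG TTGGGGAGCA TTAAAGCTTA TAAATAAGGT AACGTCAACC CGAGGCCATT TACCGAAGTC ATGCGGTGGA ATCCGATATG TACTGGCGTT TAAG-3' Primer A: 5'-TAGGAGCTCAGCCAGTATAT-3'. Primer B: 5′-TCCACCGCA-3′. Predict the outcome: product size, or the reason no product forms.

Primer A (TAGGAGCTCAGCCAGTATAT) matches the top strand at positions 89–108; it acts as a forward primer.
Primer B's reverse complement is TGCGGTGGA, matching the top strand at positions 182–190; it acts as a reverse primer.
The 3' ends face each other across positions 89–190, giving a 102 bp product.

Yes — a 102 bp product.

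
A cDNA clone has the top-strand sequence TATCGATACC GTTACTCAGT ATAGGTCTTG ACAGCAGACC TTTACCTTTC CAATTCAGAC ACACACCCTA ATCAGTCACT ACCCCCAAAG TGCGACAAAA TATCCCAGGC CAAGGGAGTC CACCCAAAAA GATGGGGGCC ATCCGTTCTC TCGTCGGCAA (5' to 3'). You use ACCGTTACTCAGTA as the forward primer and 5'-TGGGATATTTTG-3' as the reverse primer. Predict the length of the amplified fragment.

Scanning the template, ACCGTTACTCAGTA occurs at positions 8–21; this primer anneals to the bottom strand there with its 3' end pointing downstream.
The reverse primer's reverse complement is CAAAATATCCCA, which matches the template at positions 96–107.
Amplicon spans positions 8–107: 100 bp.

100 bp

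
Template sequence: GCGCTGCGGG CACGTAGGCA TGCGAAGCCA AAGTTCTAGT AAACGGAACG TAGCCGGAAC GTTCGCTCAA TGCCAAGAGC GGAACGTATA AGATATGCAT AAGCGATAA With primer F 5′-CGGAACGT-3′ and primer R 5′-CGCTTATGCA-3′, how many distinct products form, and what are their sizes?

Three products: 62 bp, 51 bp, 26 bp

The forward primer CGGAACGT matches the top strand at positions 44–51, 55–62, 80–87.
The reverse primer's reverse complement is TGCATAAGCG, matching at positions 96–105.
Each forward site pairs with the reverse site to give a product ending at position 105: sizes 62, 51, 26 bp.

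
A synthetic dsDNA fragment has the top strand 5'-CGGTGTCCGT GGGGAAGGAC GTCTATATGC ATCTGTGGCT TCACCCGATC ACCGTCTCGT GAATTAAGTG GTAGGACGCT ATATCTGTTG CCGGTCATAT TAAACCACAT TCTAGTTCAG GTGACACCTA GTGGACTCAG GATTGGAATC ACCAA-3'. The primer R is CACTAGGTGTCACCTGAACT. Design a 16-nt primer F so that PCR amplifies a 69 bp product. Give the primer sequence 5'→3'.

The reverse primer's reverse complement AGTTCAGGTGACACCTAGTG matches the template at positions 114–133, so the product ends at position 133.
A 69 bp product then starts at position 133 − 69 + 1 = 65.
The forward primer is identical to the top strand there: TAAGTGGTAGGACGCT.

5'-TAAGTGGTAGGACGCT-3'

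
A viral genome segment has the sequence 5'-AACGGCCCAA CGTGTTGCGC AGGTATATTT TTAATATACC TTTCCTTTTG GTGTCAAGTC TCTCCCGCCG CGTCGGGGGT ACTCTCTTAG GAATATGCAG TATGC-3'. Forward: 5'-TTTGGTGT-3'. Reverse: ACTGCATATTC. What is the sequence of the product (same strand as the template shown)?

Scanning the template, TTTGGTGT occurs at positions 47–54; this primer anneals to the bottom strand there with its 3' end pointing downstream.
Taking the reverse complement of ACTGCATATTC gives GAATATGCAGT, found at positions 91–101 on the template; the primer anneals here to the top strand with its 3' end pointing upstream.
The product is the template from position 47 through 101 (55 bp).

5'-TTTGGTGTCAAGTCTCTCCCGCCGCGTCGGGGGTACTCTCTTAGGAATATGCAGT-3'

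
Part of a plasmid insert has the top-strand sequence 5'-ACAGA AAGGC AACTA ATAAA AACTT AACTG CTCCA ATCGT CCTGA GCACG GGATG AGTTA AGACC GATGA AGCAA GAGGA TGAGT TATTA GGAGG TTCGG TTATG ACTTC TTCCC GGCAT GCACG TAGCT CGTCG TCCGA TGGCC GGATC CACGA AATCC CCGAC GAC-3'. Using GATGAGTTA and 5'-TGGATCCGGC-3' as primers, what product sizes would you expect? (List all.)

101 bp, 74 bp

The forward primer GATGAGTTA matches the top strand at positions 52–60, 79–87.
The reverse primer's reverse complement is GCCGGATCCA, matching at positions 143–152.
Each forward site pairs with the reverse site to give a product ending at position 152: sizes 101, 74 bp.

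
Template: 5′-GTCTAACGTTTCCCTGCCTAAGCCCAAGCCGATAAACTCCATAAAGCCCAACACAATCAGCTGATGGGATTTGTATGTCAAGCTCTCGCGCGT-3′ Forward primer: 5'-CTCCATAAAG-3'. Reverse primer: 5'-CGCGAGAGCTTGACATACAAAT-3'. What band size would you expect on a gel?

The forward primer matches the template at positions 37–46.
The reverse primer's reverse complement is ATTTGTATGTCAAGCTCTCGCG, which matches the template at positions 69–90.
Product length = (reverse-primer end) − (forward-primer start) + 1 = 90 − 37 + 1 = 54 bp.

54 bp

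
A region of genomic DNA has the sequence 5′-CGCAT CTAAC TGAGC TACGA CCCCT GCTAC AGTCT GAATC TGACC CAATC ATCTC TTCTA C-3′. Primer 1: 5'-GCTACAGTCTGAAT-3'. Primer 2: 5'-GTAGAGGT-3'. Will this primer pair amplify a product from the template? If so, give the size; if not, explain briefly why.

No product — primer 2 has no binding site in the template.

Primer 2 (GTAGAGGT) does not match the top strand, and its reverse complement ACCTCTAC does not match either.
With no annealing site for primer 2, no amplification occurs.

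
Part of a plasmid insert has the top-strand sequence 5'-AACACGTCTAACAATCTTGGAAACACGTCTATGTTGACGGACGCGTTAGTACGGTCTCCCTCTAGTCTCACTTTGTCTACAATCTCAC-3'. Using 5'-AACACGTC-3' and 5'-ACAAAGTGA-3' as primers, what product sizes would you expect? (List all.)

76 bp, 55 bp

The forward primer AACACGTC matches the top strand at positions 1–8, 22–29.
The reverse primer's reverse complement is TCACTTTGT, matching at positions 68–76.
Each forward site pairs with the reverse site to give a product ending at position 76: sizes 76, 55 bp.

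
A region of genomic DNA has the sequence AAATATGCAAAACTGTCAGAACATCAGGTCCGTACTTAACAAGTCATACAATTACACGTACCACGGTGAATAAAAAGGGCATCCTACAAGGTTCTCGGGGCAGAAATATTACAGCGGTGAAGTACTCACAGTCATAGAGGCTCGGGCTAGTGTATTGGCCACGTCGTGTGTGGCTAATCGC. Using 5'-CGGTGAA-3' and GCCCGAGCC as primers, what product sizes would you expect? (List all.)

84 bp, 33 bp

The forward primer CGGTGAA matches the top strand at positions 64–70, 115–121.
The reverse primer's reverse complement is GGCTCGGGC, matching at positions 139–147.
Each forward site pairs with the reverse site to give a product ending at position 147: sizes 84, 33 bp.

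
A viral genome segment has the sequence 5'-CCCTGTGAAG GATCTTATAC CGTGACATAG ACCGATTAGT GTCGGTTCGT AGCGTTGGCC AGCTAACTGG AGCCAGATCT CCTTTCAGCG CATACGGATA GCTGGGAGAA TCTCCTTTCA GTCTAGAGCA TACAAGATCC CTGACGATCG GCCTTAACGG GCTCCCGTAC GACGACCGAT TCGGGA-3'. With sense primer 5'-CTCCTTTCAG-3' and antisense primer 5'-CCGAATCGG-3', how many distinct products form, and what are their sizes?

The forward primer CTCCTTTCAG matches the top strand at positions 79–88, 112–121.
The reverse primer's reverse complement is CCGATTCGG, matching at positions 176–184.
Each forward site pairs with the reverse site to give a product ending at position 184: sizes 106, 73 bp.

Two products: 106 bp, 73 bp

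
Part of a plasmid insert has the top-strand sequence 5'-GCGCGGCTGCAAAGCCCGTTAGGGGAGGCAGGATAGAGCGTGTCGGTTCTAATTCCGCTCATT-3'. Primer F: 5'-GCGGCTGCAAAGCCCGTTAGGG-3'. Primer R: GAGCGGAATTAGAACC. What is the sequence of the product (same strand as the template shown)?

5'-GCGGCTGCAAAGCCCGTTAGGGGAGGCAGGATAGAGCGTGTCGGTTCTAATTCCGCTC-3'

The forward primer matches the template at positions 3–24.
Taking the reverse complement of GAGCGGAATTAGAACC gives GGTTCTAATTCCGCTC, found at positions 45–60 on the template; the primer anneals here to the top strand with its 3' end pointing upstream.
The product is the template from position 3 through 60 (58 bp).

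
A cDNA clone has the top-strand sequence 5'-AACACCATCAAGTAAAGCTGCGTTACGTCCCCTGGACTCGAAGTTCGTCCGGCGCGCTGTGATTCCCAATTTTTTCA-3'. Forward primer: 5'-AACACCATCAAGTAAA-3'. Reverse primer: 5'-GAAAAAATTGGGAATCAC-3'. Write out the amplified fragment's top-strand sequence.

5'-AACACCATCAAGTAAAGCTGCGTTACGTCCCCTGGACTCGAAGTTCGTCCGGCGCGCTGTGATTCCCAATTTTTTC-3'

Scanning the template, AACACCATCAAGTAAA occurs at positions 1–16; this primer anneals to the bottom strand there with its 3' end pointing downstream.
The reverse primer's reverse complement is GTGATTCCCAATTTTTTC, which matches the template at positions 59–76.
The product is the template from position 1 through 76 (76 bp).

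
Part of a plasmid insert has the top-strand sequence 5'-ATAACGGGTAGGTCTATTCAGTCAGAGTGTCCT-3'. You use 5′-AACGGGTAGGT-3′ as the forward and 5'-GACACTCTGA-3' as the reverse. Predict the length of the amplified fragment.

29 bp

Forward primer AACGGGTAGGT is found on the top strand at positions 3–13.
Reverse complement of the reverse primer: TCAGAGTGTC. This occurs on the top strand at positions 22–31.
Product length = (reverse-primer end) − (forward-primer start) + 1 = 31 − 3 + 1 = 29 bp.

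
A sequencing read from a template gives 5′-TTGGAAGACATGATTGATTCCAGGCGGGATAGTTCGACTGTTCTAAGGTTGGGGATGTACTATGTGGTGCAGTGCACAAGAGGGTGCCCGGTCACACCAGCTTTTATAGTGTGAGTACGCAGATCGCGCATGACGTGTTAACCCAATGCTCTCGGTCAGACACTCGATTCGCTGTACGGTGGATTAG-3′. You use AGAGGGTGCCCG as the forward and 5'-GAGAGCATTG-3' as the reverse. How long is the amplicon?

The forward primer matches the template at positions 79–90.
The reverse primer's reverse complement is CAATGCTCTC, which matches the template at positions 144–153.
Product length = (reverse-primer end) − (forward-primer start) + 1 = 153 − 79 + 1 = 75 bp.

75 bp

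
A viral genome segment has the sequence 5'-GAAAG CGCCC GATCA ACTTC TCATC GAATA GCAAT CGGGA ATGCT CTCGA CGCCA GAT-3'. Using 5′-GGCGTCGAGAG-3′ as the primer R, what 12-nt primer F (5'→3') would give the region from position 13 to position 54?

5'-TCAACTTCTCAT-3'

The reverse primer's reverse complement CTCTCGACGCC matches the template at positions 44–54; the product starts at position 13.
The forward primer is identical to the top strand over positions 13–24: TCAACTTCTCAT.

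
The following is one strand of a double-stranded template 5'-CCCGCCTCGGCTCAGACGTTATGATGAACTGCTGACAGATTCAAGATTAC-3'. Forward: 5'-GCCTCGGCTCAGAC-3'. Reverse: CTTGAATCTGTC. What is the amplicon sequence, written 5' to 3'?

5'-GCCTCGGCTCAGACGTTATGATGAACTGCTGACAGATTCAAG-3'

Scanning the template, GCCTCGGCTCAGAC occurs at positions 4–17; this primer anneals to the bottom strand there with its 3' end pointing downstream.
The reverse primer's reverse complement is GACAGATTCAAG, which matches the template at positions 34–45.
The product is the template from position 4 through 45 (42 bp).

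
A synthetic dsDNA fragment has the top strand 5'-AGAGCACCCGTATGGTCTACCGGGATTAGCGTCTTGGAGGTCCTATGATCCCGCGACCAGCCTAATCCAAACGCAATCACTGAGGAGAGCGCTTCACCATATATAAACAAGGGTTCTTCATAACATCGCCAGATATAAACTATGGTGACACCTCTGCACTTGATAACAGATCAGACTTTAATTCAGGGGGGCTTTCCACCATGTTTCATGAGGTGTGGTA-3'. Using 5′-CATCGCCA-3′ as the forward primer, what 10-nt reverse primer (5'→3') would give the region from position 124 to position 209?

The product's 3' end on the top strand is position 209.
The reverse primer anneals to the top strand over positions 200–209, i.e. to CATGTTTCAT.
Its sequence written 5'→3' is the reverse complement: ATGAAACATG.

5'-ATGAAACATG-3'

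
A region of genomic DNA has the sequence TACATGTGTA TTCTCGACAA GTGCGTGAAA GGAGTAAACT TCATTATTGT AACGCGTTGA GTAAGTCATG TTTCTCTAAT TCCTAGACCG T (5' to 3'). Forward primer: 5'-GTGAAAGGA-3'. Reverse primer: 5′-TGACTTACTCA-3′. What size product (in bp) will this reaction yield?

Scanning the template, GTGAAAGGA occurs at positions 25–33; this primer anneals to the bottom strand there with its 3' end pointing downstream.
Reverse complement of the reverse primer: TGAGTAAGTCA. This occurs on the top strand at positions 58–68.
Amplicon spans positions 25–68: 44 bp.

44 bp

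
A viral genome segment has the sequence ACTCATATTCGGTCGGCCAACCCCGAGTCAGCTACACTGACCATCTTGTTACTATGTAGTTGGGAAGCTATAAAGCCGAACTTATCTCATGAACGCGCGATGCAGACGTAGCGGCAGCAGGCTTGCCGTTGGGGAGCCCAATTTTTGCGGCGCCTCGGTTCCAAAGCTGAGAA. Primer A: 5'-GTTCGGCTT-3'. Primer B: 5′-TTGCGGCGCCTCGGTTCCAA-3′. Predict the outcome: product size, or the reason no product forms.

Primer A (GTTCGGCTT) has reverse complement AAGCCGAAC, which matches the top strand at positions 73–81; primer A anneals to the top strand there with its 3' end pointing upstream toward position 73.
Primer B (TTGCGGCGCCTCGGTTCCAA) matches the top strand directly at positions 145–164; it anneals to the bottom strand with its 3' end pointing downstream toward position 164.
The 3' ends diverge (primer A extends toward position 1, primer B toward position 173), so the primers never converge on a shared product.

No product — the primers' 3' ends point away from each other.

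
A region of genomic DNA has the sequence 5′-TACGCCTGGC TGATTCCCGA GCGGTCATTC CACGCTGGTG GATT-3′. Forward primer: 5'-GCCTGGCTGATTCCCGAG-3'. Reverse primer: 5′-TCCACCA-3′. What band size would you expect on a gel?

Forward primer GCCTGGCTGATTCCCGAG is found on the top strand at positions 4–21.
Taking the reverse complement of TCCACCA gives TGGTGGA, found at positions 36–42 on the template; the primer anneals here to the top strand with its 3' end pointing upstream.
The product runs from position 4 to position 42, so its length is 42 − 4 + 1 = 39 bp.

39 bp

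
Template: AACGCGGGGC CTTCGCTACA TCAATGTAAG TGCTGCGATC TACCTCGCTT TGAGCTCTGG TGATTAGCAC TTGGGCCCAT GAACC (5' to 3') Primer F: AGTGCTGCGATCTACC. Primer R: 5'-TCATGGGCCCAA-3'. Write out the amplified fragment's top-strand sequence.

5'-AGTGCTGCGATCTACCTCGCTTTGAGCTCTGGTGATTAGCACTTGGGCCCATGA-3'

The forward primer matches the template at positions 29–44.
Taking the reverse complement of TCATGGGCCCAA gives TTGGGCCCATGA, found at positions 71–82 on the template; the primer anneals here to the top strand with its 3' end pointing upstream.
The product is the template from position 29 through 82 (54 bp).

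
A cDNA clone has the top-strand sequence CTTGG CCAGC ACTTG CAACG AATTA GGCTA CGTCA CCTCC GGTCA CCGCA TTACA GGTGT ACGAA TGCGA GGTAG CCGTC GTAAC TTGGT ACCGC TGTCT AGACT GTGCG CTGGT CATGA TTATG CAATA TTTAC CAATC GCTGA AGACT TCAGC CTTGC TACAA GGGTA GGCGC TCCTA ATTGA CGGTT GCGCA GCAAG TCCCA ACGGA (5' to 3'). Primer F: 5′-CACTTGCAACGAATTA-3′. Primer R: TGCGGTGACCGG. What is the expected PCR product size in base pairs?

41 bp

Scanning the template, CACTTGCAACGAATTA occurs at positions 10–25; this primer anneals to the bottom strand there with its 3' end pointing downstream.
The reverse primer's reverse complement is CCGGTCACCGCA, which matches the template at positions 39–50.
Product length = (reverse-primer end) − (forward-primer start) + 1 = 50 − 10 + 1 = 41 bp.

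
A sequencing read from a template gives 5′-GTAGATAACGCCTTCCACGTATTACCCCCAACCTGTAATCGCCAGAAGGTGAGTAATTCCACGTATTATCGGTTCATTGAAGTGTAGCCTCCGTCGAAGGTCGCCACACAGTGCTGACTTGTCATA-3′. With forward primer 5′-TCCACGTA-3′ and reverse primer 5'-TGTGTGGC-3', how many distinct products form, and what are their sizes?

The forward primer TCCACGTA matches the top strand at positions 14–21, 58–65.
The reverse primer's reverse complement is GCCACACA, matching at positions 103–110.
Each forward site pairs with the reverse site to give a product ending at position 110: sizes 97, 53 bp.

Two products: 97 bp, 53 bp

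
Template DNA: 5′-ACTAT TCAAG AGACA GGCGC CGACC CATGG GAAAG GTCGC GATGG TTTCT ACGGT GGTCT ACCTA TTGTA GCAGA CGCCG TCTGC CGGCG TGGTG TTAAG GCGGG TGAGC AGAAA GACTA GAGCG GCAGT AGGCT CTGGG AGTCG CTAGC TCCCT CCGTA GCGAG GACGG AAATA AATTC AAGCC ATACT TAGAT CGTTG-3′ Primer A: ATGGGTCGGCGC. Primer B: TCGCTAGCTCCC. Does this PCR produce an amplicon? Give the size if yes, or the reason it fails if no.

Primer A (ATGGGTCGGCGC) has reverse complement GCGCCGACCCAT, which matches the top strand at positions 17–28; primer A anneals to the top strand there with its 3' end pointing upstream toward position 17.
Primer B (TCGCTAGCTCCC) matches the top strand directly at positions 143–154; it anneals to the bottom strand with its 3' end pointing downstream toward position 154.
The 3' ends diverge (primer A extends toward position 1, primer B toward position 200), so the primers never converge on a shared product.

No product — the primers' 3' ends point away from each other.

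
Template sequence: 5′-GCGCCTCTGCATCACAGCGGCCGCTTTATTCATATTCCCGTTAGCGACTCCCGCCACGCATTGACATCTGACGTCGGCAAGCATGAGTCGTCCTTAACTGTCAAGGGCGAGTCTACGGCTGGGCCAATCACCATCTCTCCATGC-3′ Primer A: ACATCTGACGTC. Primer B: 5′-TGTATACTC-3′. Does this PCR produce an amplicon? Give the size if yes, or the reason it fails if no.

No product — primer B has no binding site in the template.

Primer B (TGTATACTC) does not match the top strand, and its reverse complement GAGTATACA does not match either.
With no annealing site for primer B, no amplification occurs.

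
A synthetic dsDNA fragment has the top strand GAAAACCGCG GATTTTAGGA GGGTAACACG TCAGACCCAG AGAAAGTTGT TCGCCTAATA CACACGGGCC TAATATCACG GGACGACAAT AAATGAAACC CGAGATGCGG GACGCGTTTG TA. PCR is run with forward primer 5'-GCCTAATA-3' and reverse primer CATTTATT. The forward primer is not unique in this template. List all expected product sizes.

43 bp, 28 bp

The forward primer GCCTAATA matches the top strand at positions 53–60, 68–75.
The reverse primer's reverse complement is AATAAATG, matching at positions 88–95.
Each forward site pairs with the reverse site to give a product ending at position 95: sizes 43, 28 bp.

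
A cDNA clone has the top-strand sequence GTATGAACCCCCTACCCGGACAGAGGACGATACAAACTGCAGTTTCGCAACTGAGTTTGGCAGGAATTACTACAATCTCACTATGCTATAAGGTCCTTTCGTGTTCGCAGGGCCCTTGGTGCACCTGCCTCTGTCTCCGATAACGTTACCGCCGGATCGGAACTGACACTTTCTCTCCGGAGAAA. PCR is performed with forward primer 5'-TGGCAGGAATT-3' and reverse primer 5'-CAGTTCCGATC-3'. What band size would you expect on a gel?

108 bp

The forward primer matches the template at positions 58–68.
The reverse primer's reverse complement is GATCGGAACTG, which matches the template at positions 155–165.
The product runs from position 58 to position 165, so its length is 165 − 58 + 1 = 108 bp.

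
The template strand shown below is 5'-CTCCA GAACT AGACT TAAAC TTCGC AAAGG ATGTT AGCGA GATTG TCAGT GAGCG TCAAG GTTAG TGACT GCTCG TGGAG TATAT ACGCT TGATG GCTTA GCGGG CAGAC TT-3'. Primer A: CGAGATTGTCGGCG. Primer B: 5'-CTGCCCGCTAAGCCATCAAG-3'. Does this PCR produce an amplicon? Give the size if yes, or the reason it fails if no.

Primer A (CGAGATTGTCGGCG) does not match the top strand, and its reverse complement CGCCGACAATCTCG does not match either.
With no annealing site for primer A, no amplification occurs.

No product — primer A has no binding site in the template.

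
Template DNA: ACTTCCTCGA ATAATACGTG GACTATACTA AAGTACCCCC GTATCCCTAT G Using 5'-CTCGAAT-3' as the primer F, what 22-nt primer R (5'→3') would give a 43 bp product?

5'-AGGGATACGGGGGTACTTTAGT-3'

The forward primer binds at positions 6–12, so a 43 bp product ends at position 6 + 43 − 1 = 48.
The reverse primer anneals to the top strand over positions 27–48, i.e. to ACTAAAGTACCCCCGTATCCCT.
Its sequence written 5'→3' is the reverse complement: AGGGATACGGGGGTACTTTAGT.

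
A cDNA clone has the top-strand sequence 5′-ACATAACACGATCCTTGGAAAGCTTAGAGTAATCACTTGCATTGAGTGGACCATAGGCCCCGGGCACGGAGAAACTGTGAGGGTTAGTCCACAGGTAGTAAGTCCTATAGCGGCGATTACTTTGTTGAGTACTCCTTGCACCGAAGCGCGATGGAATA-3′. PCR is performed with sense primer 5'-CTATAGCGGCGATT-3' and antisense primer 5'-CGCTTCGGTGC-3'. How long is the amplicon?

44 bp

Forward primer CTATAGCGGCGATT is found on the top strand at positions 105–118.
Taking the reverse complement of CGCTTCGGTGC gives GCACCGAAGCG, found at positions 138–148 on the template; the primer anneals here to the top strand with its 3' end pointing upstream.
Product length = (reverse-primer end) − (forward-primer start) + 1 = 148 − 105 + 1 = 44 bp.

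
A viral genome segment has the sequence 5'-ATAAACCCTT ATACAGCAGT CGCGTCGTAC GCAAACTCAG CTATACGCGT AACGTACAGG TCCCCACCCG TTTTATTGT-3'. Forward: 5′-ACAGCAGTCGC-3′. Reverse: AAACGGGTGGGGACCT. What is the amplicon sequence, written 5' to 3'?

5'-ACAGCAGTCGCGTCGTACGCAAACTCAGCTATACGCGTAACGTACAGGTCCCCACCCGTTT-3'

The forward primer matches the template at positions 13–23.
Reverse complement of the reverse primer: AGGTCCCCACCCGTTT. This occurs on the top strand at positions 58–73.
The product is the template from position 13 through 73 (61 bp).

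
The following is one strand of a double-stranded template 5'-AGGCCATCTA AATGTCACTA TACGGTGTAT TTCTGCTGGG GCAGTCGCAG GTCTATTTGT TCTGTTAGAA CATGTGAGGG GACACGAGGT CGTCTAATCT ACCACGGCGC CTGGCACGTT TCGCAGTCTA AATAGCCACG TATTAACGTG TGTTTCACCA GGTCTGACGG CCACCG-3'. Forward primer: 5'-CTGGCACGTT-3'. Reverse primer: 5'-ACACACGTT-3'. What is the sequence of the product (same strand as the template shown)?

The forward primer matches the template at positions 111–120.
Reverse complement of the reverse primer: AACGTGTGT. This occurs on the top strand at positions 145–153.
The product is the template from position 111 through 153 (43 bp).

5'-CTGGCACGTTTCGCAGTCTAAATAGCCACGTATTAACGTGTGT-3'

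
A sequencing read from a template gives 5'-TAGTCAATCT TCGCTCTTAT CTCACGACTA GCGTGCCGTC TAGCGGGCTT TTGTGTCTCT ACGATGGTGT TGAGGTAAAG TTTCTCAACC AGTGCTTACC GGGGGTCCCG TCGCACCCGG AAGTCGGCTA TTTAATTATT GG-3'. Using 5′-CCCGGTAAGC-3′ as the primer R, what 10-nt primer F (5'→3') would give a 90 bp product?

The reverse primer's reverse complement GCTTACCGGG matches the template at positions 94–103, so the product ends at position 103.
A 90 bp product then starts at position 103 − 90 + 1 = 14.
The forward primer is identical to the top strand there: CTCTTATCTC.

5'-CTCTTATCTC-3'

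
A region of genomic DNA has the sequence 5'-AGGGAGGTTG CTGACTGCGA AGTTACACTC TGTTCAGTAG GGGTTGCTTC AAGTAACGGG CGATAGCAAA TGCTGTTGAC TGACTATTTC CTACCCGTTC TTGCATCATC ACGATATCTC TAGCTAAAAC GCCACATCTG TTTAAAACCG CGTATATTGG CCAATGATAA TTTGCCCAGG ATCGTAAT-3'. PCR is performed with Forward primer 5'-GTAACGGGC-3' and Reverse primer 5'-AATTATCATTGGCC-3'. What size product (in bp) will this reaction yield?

Forward primer GTAACGGGC is found on the top strand at positions 53–61.
Taking the reverse complement of AATTATCATTGGCC gives GGCCAATGATAATT, found at positions 159–172 on the template; the primer anneals here to the top strand with its 3' end pointing upstream.
Product length = (reverse-primer end) − (forward-primer start) + 1 = 172 − 53 + 1 = 120 bp.

120 bp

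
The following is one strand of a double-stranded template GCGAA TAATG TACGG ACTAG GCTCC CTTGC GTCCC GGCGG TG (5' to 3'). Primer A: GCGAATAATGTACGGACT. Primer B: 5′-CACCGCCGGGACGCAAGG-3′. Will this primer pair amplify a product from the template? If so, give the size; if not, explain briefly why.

Yes — a 42 bp product.

Primer A (GCGAATAATGTACGGACT) matches the top strand at positions 1–18; it acts as a forward primer.
Primer B's reverse complement is CCTTGCGTCCCGGCGGTG, matching the top strand at positions 25–42; it acts as a reverse primer.
The 3' ends face each other across positions 1–42, giving a 42 bp product.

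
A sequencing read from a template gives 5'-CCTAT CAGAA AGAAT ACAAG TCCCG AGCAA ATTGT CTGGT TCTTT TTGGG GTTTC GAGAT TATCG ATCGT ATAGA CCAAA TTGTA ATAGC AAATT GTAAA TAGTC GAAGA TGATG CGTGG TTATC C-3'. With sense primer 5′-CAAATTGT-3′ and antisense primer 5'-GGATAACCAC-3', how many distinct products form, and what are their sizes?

Three products: 99 bp, 50 bp, 37 bp

The forward primer CAAATTGT matches the top strand at positions 28–35, 77–84, 90–97.
The reverse primer's reverse complement is GTGGTTATCC, matching at positions 117–126.
Each forward site pairs with the reverse site to give a product ending at position 126: sizes 99, 50, 37 bp.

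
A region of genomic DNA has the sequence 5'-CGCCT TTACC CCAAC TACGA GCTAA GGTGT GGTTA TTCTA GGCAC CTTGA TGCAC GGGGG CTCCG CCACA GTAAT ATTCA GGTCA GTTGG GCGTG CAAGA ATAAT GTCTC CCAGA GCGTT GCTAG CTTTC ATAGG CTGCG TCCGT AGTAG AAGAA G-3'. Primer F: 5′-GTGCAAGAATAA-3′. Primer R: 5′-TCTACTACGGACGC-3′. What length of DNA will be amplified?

59 bp

Scanning the template, GTGCAAGAATAA occurs at positions 93–104; this primer anneals to the bottom strand there with its 3' end pointing downstream.
The reverse primer's reverse complement is GCGTCCGTAGTAGA, which matches the template at positions 138–151.
Product length = (reverse-primer end) − (forward-primer start) + 1 = 151 − 93 + 1 = 59 bp.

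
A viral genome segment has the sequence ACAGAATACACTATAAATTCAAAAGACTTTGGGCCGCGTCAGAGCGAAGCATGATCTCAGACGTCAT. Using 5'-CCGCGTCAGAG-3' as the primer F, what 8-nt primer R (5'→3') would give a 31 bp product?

5'-ACGTCTGA-3'

The forward primer binds at positions 34–44, so a 31 bp product ends at position 34 + 31 − 1 = 64.
The reverse primer anneals to the top strand over positions 57–64, i.e. to TCAGACGT.
Its sequence written 5'→3' is the reverse complement: ACGTCTGA.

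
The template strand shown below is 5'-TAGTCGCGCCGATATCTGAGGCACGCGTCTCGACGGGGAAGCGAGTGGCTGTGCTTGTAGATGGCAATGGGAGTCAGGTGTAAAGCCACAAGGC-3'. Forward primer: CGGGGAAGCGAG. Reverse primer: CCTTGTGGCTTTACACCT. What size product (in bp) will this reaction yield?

60 bp

Forward primer CGGGGAAGCGAG is found on the top strand at positions 34–45.
Reverse complement of the reverse primer: AGGTGTAAAGCCACAAGG. This occurs on the top strand at positions 76–93.
Product length = (reverse-primer end) − (forward-primer start) + 1 = 93 − 34 + 1 = 60 bp.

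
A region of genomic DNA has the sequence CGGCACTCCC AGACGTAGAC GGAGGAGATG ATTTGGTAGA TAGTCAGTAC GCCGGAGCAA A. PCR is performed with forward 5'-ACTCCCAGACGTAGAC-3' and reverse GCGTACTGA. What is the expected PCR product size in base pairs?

48 bp

The forward primer matches the template at positions 5–20.
Taking the reverse complement of GCGTACTGA gives TCAGTACGC, found at positions 44–52 on the template; the primer anneals here to the top strand with its 3' end pointing upstream.
The product runs from position 5 to position 52, so its length is 52 − 5 + 1 = 48 bp.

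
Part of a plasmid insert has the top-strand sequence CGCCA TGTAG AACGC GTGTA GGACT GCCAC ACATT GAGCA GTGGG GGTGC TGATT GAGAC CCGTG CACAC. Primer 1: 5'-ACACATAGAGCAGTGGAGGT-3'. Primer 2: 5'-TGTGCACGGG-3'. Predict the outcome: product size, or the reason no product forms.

Primer 1 (ACACATAGAGCAGTGGAGGT) does not match the top strand, and its reverse complement ACCTCCACTGCTCTATGTGT does not match either.
With no annealing site for primer 1, no amplification occurs.

No product — primer 1 has no binding site in the template.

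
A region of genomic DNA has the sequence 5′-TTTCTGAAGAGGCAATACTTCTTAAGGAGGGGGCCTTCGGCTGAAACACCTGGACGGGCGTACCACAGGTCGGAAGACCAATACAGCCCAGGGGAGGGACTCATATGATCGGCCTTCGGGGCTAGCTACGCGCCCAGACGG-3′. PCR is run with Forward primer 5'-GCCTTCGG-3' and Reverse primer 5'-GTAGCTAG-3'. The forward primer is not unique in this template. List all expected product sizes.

The forward primer GCCTTCGG matches the top strand at positions 33–40, 112–119.
The reverse primer's reverse complement is CTAGCTAC, matching at positions 122–129.
Each forward site pairs with the reverse site to give a product ending at position 129: sizes 97, 18 bp.

97 bp, 18 bp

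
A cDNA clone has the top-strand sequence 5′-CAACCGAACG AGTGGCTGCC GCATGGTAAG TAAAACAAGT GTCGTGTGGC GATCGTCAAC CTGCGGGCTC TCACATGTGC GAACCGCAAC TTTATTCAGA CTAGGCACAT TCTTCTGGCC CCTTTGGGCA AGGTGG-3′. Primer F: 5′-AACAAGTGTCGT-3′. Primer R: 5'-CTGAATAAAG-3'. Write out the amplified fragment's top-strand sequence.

The forward primer matches the template at positions 34–45.
Taking the reverse complement of CTGAATAAAG gives CTTTATTCAG, found at positions 90–99 on the template; the primer anneals here to the top strand with its 3' end pointing upstream.
The product is the template from position 34 through 99 (66 bp).

5'-AACAAGTGTCGTGTGGCGATCGTCAACCTGCGGGCTCTCACATGTGCGAACCGCAACTTTATTCAG-3'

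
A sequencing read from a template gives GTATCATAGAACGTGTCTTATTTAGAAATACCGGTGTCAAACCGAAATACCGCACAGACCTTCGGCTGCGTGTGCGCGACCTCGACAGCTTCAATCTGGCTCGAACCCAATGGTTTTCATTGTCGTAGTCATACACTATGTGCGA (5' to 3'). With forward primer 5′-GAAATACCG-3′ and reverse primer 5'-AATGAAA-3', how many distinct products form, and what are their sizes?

Two products: 97 bp, 78 bp

The forward primer GAAATACCG matches the top strand at positions 25–33, 44–52.
The reverse primer's reverse complement is TTTCATT, matching at positions 115–121.
Each forward site pairs with the reverse site to give a product ending at position 121: sizes 97, 78 bp.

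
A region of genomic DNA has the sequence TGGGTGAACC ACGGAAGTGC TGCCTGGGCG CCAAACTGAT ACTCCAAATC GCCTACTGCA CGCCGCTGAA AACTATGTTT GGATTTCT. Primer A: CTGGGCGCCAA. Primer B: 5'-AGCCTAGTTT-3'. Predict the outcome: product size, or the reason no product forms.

No product — primer B has no binding site in the template.

Primer B (AGCCTAGTTT) does not match the top strand, and its reverse complement AAACTAGGCT does not match either.
With no annealing site for primer B, no amplification occurs.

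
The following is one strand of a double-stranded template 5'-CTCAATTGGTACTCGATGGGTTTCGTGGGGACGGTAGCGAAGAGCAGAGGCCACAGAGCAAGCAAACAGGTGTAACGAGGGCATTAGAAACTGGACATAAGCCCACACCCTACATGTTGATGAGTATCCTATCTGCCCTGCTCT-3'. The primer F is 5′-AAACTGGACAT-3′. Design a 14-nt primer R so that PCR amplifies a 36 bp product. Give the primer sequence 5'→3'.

The forward primer binds at positions 88–98, so a 36 bp product ends at position 88 + 36 − 1 = 123.
The reverse primer anneals to the top strand over positions 110–123, i.e. to CTACATGTTGATGA.
Its sequence written 5'→3' is the reverse complement: TCATCAACATGTAG.

5'-TCATCAACATGTAG-3'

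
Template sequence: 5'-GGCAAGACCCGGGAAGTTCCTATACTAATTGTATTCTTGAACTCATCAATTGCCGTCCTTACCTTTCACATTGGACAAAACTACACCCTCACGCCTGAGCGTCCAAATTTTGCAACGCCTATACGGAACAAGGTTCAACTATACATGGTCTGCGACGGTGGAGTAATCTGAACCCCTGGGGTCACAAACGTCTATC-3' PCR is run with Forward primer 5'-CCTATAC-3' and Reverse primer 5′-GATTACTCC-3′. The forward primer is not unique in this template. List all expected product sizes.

150 bp, 51 bp

The forward primer CCTATAC matches the top strand at positions 19–25, 118–124.
The reverse primer's reverse complement is GGAGTAATC, matching at positions 160–168.
Each forward site pairs with the reverse site to give a product ending at position 168: sizes 150, 51 bp.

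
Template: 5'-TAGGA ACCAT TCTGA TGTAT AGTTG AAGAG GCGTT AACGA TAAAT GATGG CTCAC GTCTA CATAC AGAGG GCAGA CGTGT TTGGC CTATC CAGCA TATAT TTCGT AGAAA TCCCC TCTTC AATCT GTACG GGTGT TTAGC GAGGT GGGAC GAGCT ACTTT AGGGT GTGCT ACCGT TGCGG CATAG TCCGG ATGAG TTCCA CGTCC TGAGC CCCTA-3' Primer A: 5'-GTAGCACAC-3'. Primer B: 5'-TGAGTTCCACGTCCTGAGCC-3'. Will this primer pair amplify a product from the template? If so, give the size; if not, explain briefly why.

Primer A (GTAGCACAC) has reverse complement GTGTGCTAC, which matches the top strand at positions 164–172; primer A anneals to the top strand there with its 3' end pointing upstream toward position 164.
Primer B (TGAGTTCCACGTCCTGAGCC) matches the top strand directly at positions 192–211; it anneals to the bottom strand with its 3' end pointing downstream toward position 211.
The 3' ends diverge (primer A extends toward position 1, primer B toward position 215), so the primers never converge on a shared product.

No product — the primers' 3' ends point away from each other.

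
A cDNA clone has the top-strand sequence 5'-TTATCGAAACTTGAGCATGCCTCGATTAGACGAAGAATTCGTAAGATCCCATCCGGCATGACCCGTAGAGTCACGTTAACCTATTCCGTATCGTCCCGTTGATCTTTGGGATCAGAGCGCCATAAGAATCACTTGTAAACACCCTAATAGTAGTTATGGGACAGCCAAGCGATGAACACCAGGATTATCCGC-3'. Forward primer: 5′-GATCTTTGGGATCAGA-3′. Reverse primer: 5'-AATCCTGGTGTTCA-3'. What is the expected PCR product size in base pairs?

86 bp

The forward primer matches the template at positions 101–116.
Taking the reverse complement of AATCCTGGTGTTCA gives TGAACACCAGGATT, found at positions 173–186 on the template; the primer anneals here to the top strand with its 3' end pointing upstream.
Product length = (reverse-primer end) − (forward-primer start) + 1 = 186 − 101 + 1 = 86 bp.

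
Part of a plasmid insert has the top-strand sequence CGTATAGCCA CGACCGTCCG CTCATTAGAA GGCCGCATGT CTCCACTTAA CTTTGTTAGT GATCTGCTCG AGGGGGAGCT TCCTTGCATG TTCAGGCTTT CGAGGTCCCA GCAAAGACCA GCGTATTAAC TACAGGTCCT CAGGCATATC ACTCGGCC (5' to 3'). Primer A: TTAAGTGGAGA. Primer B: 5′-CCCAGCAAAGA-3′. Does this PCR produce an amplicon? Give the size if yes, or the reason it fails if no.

No product — the primers' 3' ends point away from each other.

Primer A (TTAAGTGGAGA) has reverse complement TCTCCACTTAA, which matches the top strand at positions 40–50; primer A anneals to the top strand there with its 3' end pointing upstream toward position 40.
Primer B (CCCAGCAAAGA) matches the top strand directly at positions 107–117; it anneals to the bottom strand with its 3' end pointing downstream toward position 117.
The 3' ends diverge (primer A extends toward position 1, primer B toward position 158), so the primers never converge on a shared product.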